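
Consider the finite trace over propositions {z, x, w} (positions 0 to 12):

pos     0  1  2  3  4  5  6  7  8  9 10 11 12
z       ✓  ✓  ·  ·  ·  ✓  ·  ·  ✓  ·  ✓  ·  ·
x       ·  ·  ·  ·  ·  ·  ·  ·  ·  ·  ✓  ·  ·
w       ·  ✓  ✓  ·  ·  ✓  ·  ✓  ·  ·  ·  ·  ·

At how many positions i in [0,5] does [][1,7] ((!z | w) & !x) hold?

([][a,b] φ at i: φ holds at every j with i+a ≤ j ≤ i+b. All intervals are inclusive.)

1

Evaluate at each i in [0,5]:
  i=0: ✓ (all of [1,7])
  i=1: ✗ (fails at j=8)
  i=2: ✗ (fails at j=8)
  i=3: ✗ (fails at j=8)
  i=4: ✗ (fails at j=8)
  i=5: ✗ (fails at j=8)
Positions where it holds: {0} → 1.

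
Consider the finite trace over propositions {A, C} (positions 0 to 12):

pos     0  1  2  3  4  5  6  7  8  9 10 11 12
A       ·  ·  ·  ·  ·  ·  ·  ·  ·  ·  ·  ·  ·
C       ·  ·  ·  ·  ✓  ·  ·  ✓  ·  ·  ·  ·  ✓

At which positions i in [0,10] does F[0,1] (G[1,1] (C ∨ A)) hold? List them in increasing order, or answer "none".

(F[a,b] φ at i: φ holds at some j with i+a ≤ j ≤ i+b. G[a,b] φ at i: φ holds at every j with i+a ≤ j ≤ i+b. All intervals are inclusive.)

Evaluate at each i in [0,10]:
  i=0: ✗ (none in [0,1])
  i=1: ✗ (none in [1,2])
  i=2: ✓ (witness j=3)
  i=3: ✓ (witness j=3)
  i=4: ✗ (none in [4,5])
  i=5: ✓ (witness j=6)
  i=6: ✓ (witness j=6)
  i=7: ✗ (none in [7,8])
  i=8: ✗ (none in [8,9])
  i=9: ✗ (none in [9,10])
  i=10: ✓ (witness j=11)

2, 3, 5, 6, 10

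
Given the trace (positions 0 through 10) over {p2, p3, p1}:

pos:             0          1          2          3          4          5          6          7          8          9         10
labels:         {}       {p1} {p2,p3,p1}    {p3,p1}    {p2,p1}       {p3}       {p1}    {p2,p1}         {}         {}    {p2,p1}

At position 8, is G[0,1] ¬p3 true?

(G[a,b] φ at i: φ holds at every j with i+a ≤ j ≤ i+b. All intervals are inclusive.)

Holds

Check ¬p3 at every j in [8,9]:
  j=8: true
  j=9: true
All positions satisfy it → formula holds.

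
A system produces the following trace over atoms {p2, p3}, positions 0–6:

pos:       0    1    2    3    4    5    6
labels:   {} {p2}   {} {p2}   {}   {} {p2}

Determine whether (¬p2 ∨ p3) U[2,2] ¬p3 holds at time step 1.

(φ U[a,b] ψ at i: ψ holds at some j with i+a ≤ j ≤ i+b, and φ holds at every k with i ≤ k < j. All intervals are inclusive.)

False

Need some j in [3,3] with ¬p3, and (¬p2 ∨ p3) at every k in [1,j-1].
  j=3: ¬p3 holds, but (¬p2 ∨ p3) fails at k=1 → not this j.
No j in the window works → until fails.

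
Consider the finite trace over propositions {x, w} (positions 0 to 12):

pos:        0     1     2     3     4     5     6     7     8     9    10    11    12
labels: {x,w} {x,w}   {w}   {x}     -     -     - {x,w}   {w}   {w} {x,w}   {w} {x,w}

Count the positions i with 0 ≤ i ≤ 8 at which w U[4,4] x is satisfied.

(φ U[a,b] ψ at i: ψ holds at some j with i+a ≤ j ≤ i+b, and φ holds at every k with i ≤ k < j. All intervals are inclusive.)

Evaluate at each i in [0,8]:
  i=0: ✗ (no rhs in [4,4])
  i=1: ✗ (no rhs in [5,5])
  i=2: ✗ (no rhs in [6,6])
  i=3: ✗ (lhs fails at k=3 before rhs at j=7)
  i=4: ✗ (no rhs in [8,8])
  i=5: ✗ (no rhs in [9,9])
  i=6: ✗ (lhs fails at k=6 before rhs at j=10)
  i=7: ✗ (no rhs in [11,11])
  i=8: ✓ (rhs at j=12; lhs holds on [8,11])
Positions where it holds: {8} → 1.

1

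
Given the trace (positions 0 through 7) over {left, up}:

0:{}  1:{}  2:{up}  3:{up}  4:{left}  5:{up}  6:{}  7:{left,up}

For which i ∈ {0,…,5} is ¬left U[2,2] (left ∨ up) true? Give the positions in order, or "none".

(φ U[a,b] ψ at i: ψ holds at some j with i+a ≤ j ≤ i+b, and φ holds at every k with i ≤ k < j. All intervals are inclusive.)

Evaluate at each i in [0,5]:
  i=0: ✓ (rhs at j=2; lhs holds on [0,1])
  i=1: ✓ (rhs at j=3; lhs holds on [1,2])
  i=2: ✓ (rhs at j=4; lhs holds on [2,3])
  i=3: ✗ (lhs fails at k=4 before rhs at j=5)
  i=4: ✗ (no rhs in [6,6])
  i=5: ✓ (rhs at j=7; lhs holds on [5,6])

0, 1, 2, 5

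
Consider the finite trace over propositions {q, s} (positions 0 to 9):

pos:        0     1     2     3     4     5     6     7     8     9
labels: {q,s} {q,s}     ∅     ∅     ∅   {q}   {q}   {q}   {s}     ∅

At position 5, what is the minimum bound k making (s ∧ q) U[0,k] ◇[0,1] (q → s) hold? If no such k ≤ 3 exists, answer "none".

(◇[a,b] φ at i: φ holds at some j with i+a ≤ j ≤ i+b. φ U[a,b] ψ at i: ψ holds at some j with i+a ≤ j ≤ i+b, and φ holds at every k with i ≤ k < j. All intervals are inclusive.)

Need earliest j ≥ 5 with ◇[0,1] (q → s), and (s ∧ q) at every k in [5,j-1].
  j=5: rhs fails.
  j=6: rhs fails.
  j=7: rhs holds but lhs fails at k=5.
  j=8: rhs holds but lhs fails at k=5.
No witness within the range → none.

none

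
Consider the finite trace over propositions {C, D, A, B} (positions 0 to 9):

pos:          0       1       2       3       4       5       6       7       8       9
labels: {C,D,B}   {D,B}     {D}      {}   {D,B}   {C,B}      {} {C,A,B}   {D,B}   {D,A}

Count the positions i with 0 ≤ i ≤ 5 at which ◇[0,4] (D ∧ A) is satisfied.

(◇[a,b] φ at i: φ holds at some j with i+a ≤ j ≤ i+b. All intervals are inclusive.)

1

Evaluate at each i in [0,5]:
  i=0: ✗ (none in [0,4])
  i=1: ✗ (none in [1,5])
  i=2: ✗ (none in [2,6])
  i=3: ✗ (none in [3,7])
  i=4: ✗ (none in [4,8])
  i=5: ✓ (witness j=9)
Positions where it holds: {5} → 1.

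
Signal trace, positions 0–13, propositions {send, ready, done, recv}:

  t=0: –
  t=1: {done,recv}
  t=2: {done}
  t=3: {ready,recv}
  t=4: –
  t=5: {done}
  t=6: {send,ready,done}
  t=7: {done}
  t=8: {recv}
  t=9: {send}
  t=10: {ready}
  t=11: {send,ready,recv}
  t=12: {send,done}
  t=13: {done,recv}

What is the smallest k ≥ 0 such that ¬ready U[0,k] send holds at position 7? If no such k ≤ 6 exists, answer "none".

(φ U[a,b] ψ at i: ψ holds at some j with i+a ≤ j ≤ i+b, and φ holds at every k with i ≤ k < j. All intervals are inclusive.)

2

Need earliest j ≥ 7 with send, and ¬ready at every k in [7,j-1].
  j=7: rhs fails.
  j=8: rhs fails.
  j=9: rhs holds; lhs holds on [7,8]. k = 2.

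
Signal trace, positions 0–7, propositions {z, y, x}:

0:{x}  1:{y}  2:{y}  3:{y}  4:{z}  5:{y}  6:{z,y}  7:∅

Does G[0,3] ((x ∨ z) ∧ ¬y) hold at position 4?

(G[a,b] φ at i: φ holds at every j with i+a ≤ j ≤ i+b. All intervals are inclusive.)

Check ((x ∨ z) ∧ ¬y) at every j in [4,7]:
  j=4: true
  j=5: false
  j=6: false
  j=7: false
Fails at j=5 → formula fails.

No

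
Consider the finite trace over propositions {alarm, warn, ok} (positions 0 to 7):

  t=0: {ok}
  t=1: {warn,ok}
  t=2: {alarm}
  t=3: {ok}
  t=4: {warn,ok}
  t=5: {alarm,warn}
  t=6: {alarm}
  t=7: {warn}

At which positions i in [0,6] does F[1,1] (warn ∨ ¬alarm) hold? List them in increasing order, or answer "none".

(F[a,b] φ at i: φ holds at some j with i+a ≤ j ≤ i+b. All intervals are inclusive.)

Evaluate at each i in [0,6]:
  i=0: ✓ (witness j=1)
  i=1: ✗ (none in [2,2])
  i=2: ✓ (witness j=3)
  i=3: ✓ (witness j=4)
  i=4: ✓ (witness j=5)
  i=5: ✗ (none in [6,6])
  i=6: ✓ (witness j=7)

0, 2, 3, 4, 6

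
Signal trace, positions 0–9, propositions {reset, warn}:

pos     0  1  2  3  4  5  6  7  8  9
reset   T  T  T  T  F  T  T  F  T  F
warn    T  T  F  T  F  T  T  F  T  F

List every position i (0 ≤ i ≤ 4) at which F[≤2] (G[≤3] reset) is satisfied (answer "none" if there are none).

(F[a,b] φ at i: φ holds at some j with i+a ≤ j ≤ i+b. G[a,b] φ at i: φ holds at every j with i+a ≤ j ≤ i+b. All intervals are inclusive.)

0

Evaluate at each i in [0,4]:
  i=0: ✓ (witness j=0)
  i=1: ✗ (none in [1,3])
  i=2: ✗ (none in [2,4])
  i=3: ✗ (none in [3,5])
  i=4: ✗ (none in [4,6])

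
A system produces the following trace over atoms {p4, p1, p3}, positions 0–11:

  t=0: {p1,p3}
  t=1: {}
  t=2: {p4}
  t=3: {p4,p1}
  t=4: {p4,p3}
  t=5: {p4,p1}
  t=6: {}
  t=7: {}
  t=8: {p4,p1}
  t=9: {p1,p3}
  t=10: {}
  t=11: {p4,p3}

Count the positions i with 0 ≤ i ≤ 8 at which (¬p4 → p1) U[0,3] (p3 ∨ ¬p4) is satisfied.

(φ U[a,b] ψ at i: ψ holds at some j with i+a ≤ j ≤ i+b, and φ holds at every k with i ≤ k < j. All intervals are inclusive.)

Evaluate at each i in [0,8]:
  i=0: ✓ (rhs at j=0)
  i=1: ✓ (rhs at j=1)
  i=2: ✓ (rhs at j=4; lhs holds on [2,3])
  i=3: ✓ (rhs at j=4; lhs holds on [3,3])
  i=4: ✓ (rhs at j=4)
  i=5: ✓ (rhs at j=6; lhs holds on [5,5])
  i=6: ✓ (rhs at j=6)
  i=7: ✓ (rhs at j=7)
  i=8: ✓ (rhs at j=9; lhs holds on [8,8])
Positions where it holds: {0, 1, 2, 3, 4, 5, 6, 7, 8} → 9.

9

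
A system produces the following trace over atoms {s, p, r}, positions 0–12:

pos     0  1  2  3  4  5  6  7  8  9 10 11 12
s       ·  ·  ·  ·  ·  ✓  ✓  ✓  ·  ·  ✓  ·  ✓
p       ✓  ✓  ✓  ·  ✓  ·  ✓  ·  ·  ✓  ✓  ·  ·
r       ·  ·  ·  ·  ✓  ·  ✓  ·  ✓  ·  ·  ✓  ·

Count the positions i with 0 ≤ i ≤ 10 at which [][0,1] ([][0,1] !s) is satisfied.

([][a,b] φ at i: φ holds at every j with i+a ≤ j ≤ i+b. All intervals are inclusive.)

3

Evaluate at each i in [0,10]:
  i=0: ✓ (all of [0,1])
  i=1: ✓ (all of [1,2])
  i=2: ✓ (all of [2,3])
  i=3: ✗ (fails at j=4)
  i=4: ✗ (fails at j=4)
  i=5: ✗ (fails at j=5)
  i=6: ✗ (fails at j=6)
  i=7: ✗ (fails at j=7)
  i=8: ✗ (fails at j=9)
  i=9: ✗ (fails at j=9)
  i=10: ✗ (fails at j=10)
Positions where it holds: {0, 1, 2} → 3.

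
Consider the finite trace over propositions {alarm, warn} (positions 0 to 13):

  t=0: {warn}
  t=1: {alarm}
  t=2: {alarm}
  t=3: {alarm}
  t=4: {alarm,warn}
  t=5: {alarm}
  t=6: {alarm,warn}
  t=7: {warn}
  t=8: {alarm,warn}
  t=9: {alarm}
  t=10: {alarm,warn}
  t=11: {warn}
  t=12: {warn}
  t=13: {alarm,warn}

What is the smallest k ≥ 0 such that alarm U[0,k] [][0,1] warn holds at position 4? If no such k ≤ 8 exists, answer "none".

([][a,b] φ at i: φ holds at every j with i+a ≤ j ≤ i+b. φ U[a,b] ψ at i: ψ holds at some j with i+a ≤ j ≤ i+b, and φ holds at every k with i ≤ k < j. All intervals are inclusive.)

Need earliest j ≥ 4 with [][0,1] warn, and alarm at every k in [4,j-1].
  j=4: rhs fails.
  j=5: rhs fails.
  j=6: rhs holds; lhs holds on [4,5]. k = 2.

2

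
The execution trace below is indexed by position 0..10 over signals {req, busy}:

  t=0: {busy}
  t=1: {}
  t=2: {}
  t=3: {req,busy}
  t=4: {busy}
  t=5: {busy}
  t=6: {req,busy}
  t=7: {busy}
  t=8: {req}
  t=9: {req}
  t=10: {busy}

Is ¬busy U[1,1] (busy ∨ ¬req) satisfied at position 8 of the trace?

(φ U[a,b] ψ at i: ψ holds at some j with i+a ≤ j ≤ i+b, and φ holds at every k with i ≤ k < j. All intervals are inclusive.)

No

Need some j in [9,9] with (busy ∨ ¬req), and ¬busy at every k in [8,j-1].
  j=9: (busy ∨ ¬req) false.
No j in the window works → until fails.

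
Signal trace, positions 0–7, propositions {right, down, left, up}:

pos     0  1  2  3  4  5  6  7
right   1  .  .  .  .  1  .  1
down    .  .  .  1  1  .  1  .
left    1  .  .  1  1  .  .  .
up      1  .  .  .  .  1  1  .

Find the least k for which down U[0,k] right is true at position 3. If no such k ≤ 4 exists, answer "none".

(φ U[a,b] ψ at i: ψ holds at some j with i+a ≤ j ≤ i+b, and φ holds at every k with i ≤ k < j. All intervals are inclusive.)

2

Need earliest j ≥ 3 with right, and down at every k in [3,j-1].
  j=3: rhs fails.
  j=4: rhs fails.
  j=5: rhs holds; lhs holds on [3,4]. k = 2.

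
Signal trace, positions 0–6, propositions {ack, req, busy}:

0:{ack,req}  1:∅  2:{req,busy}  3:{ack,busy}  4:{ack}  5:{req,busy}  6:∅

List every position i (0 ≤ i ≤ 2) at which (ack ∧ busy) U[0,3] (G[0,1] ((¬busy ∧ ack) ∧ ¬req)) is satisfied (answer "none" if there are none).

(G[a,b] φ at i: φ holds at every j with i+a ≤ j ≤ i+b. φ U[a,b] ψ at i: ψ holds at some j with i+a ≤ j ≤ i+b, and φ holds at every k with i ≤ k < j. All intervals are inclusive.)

none

Evaluate at each i in [0,2]:
  i=0: ✗ (no rhs in [0,3])
  i=1: ✗ (no rhs in [1,4])
  i=2: ✗ (no rhs in [2,5])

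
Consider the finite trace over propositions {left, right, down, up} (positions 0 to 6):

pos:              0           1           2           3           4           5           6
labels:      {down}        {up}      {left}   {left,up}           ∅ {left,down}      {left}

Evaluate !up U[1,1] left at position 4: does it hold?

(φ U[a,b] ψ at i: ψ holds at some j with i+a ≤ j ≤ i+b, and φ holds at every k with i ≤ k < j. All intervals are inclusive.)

Yes

Need some j in [5,5] with left, and !up at every k in [4,j-1].
  j=5: left holds; !up holds at every k in [4,4] → satisfied.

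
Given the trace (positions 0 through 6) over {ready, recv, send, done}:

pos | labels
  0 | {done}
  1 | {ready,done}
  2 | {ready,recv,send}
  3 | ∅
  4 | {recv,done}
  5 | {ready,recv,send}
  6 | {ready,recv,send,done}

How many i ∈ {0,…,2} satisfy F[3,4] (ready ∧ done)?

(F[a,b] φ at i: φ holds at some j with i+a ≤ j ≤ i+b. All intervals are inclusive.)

1

Evaluate at each i in [0,2]:
  i=0: ✗ (none in [3,4])
  i=1: ✗ (none in [4,5])
  i=2: ✓ (witness j=6)
Positions where it holds: {2} → 1.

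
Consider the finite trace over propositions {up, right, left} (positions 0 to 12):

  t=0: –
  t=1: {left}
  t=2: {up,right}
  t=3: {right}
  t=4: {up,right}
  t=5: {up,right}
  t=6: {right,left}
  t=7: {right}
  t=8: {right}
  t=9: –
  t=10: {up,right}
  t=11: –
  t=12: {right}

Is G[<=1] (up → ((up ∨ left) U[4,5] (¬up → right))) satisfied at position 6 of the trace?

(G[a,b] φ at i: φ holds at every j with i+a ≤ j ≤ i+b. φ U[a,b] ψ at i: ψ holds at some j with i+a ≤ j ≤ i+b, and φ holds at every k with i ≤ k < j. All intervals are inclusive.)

Check (up → ((up ∨ left) U[4,5] (¬up → right))) at every j in [6,7]:
  j=6: antecedent false → ✓
  j=7: antecedent false → ✓
All positions satisfy it → formula holds.

Yes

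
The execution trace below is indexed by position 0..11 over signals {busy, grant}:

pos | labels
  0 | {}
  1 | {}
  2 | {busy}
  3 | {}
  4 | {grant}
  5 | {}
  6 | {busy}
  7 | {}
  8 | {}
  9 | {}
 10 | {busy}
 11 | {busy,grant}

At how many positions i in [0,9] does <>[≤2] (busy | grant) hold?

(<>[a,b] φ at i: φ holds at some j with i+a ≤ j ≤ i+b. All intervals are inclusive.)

Evaluate at each i in [0,9]:
  i=0: ✓ (witness j=2)
  i=1: ✓ (witness j=2)
  i=2: ✓ (witness j=2)
  i=3: ✓ (witness j=4)
  i=4: ✓ (witness j=4)
  i=5: ✓ (witness j=6)
  i=6: ✓ (witness j=6)
  i=7: ✗ (none in [7,9])
  i=8: ✓ (witness j=10)
  i=9: ✓ (witness j=10)
Positions where it holds: {0, 1, 2, 3, 4, 5, 6, 8, 9} → 9.

9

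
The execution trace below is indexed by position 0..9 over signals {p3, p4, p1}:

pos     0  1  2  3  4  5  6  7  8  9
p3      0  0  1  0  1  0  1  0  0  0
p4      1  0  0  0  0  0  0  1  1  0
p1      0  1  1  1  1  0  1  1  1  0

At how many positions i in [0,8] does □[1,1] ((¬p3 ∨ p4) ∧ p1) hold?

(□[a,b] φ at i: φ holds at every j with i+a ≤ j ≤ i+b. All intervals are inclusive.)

Evaluate at each i in [0,8]:
  i=0: ✓ (all of [1,1])
  i=1: ✗ (fails at j=2)
  i=2: ✓ (all of [3,3])
  i=3: ✗ (fails at j=4)
  i=4: ✗ (fails at j=5)
  i=5: ✗ (fails at j=6)
  i=6: ✓ (all of [7,7])
  i=7: ✓ (all of [8,8])
  i=8: ✗ (fails at j=9)
Positions where it holds: {0, 2, 6, 7} → 4.

4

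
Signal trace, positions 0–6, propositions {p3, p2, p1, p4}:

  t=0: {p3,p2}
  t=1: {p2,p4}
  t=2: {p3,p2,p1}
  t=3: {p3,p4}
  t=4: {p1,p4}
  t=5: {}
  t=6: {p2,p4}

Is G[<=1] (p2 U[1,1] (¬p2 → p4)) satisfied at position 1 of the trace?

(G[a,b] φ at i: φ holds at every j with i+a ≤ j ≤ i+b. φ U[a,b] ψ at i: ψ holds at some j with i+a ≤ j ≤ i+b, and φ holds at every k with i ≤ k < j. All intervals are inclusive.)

True

Check (p2 U[1,1] (¬p2 → p4)) at every j in [1,2]:
  j=1: holds
  j=2: holds
All positions satisfy it → formula holds.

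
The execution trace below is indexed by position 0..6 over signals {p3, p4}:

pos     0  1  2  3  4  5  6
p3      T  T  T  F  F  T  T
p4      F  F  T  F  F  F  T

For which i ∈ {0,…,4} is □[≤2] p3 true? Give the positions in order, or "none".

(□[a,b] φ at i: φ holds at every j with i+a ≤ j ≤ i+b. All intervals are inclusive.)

Evaluate at each i in [0,4]:
  i=0: ✓ (all of [0,2])
  i=1: ✗ (fails at j=3)
  i=2: ✗ (fails at j=3)
  i=3: ✗ (fails at j=3)
  i=4: ✗ (fails at j=4)

0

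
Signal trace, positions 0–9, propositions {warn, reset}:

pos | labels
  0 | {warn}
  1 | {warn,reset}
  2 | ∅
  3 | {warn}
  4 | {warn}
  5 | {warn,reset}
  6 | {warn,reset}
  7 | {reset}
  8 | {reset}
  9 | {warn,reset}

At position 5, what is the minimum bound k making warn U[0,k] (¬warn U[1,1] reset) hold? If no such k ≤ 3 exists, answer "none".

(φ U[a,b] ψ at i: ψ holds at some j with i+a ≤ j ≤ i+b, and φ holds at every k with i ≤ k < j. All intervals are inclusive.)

Need earliest j ≥ 5 with (¬warn U[1,1] reset), and warn at every k in [5,j-1].
  j=5: rhs fails.
  j=6: rhs fails.
  j=7: rhs holds; lhs holds on [5,6]. k = 2.

2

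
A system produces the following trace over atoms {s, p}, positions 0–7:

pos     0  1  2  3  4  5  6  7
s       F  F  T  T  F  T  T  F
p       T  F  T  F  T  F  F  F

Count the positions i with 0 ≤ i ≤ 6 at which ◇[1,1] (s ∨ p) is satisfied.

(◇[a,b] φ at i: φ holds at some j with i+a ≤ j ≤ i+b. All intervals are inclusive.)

Evaluate at each i in [0,6]:
  i=0: ✗ (none in [1,1])
  i=1: ✓ (witness j=2)
  i=2: ✓ (witness j=3)
  i=3: ✓ (witness j=4)
  i=4: ✓ (witness j=5)
  i=5: ✓ (witness j=6)
  i=6: ✗ (none in [7,7])
Positions where it holds: {1, 2, 3, 4, 5} → 5.

5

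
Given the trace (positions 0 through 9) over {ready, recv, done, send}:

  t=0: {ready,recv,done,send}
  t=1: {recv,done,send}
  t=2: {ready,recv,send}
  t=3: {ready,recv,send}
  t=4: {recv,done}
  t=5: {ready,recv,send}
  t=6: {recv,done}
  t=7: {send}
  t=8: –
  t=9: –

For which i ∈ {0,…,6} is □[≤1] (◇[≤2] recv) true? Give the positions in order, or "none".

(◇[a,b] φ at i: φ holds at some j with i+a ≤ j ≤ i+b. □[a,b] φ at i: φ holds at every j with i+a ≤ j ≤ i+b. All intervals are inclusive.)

Evaluate at each i in [0,6]:
  i=0: ✓ (all of [0,1])
  i=1: ✓ (all of [1,2])
  i=2: ✓ (all of [2,3])
  i=3: ✓ (all of [3,4])
  i=4: ✓ (all of [4,5])
  i=5: ✓ (all of [5,6])
  i=6: ✗ (fails at j=7)

0, 1, 2, 3, 4, 5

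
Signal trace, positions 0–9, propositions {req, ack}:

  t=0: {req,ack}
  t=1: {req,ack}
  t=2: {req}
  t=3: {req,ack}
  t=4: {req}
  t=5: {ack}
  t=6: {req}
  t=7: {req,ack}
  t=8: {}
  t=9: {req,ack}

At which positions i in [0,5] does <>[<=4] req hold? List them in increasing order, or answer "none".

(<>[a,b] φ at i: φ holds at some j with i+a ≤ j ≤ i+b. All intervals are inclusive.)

0, 1, 2, 3, 4, 5

Evaluate at each i in [0,5]:
  i=0: ✓ (witness j=0)
  i=1: ✓ (witness j=1)
  i=2: ✓ (witness j=2)
  i=3: ✓ (witness j=3)
  i=4: ✓ (witness j=4)
  i=5: ✓ (witness j=6)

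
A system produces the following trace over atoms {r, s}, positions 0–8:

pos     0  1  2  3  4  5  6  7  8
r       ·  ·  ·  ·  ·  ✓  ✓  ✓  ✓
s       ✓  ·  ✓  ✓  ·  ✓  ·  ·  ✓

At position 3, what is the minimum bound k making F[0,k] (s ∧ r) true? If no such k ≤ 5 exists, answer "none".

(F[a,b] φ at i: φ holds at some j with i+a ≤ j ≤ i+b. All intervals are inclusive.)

2

Scan j = 3,4,… for (s ∧ r):
  j=3: fails
  j=4: fails
  j=5: holds
First hit at j=5, so smallest k = 5-3 = 2.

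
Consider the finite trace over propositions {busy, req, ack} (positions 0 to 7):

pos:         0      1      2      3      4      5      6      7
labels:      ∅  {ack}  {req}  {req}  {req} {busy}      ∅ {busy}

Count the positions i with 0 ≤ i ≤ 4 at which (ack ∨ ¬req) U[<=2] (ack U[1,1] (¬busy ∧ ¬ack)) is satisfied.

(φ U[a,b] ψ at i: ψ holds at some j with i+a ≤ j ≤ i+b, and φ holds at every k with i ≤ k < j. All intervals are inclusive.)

2

Evaluate at each i in [0,4]:
  i=0: ✓ (rhs at j=1; lhs holds on [0,0])
  i=1: ✓ (rhs at j=1)
  i=2: ✗ (no rhs in [2,4])
  i=3: ✗ (no rhs in [3,5])
  i=4: ✗ (no rhs in [4,6])
Positions where it holds: {0, 1} → 2.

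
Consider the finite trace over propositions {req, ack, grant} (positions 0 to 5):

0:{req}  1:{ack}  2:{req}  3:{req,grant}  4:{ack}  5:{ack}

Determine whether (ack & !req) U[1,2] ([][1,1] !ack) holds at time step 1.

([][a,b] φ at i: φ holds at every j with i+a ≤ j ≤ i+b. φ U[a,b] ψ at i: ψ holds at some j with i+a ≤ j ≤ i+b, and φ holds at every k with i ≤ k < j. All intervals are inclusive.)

True

Need some j in [2,3] with [][1,1] !ack, and (ack & !req) at every k in [1,j-1].
  j=2: [][1,1] !ack holds; (ack & !req) holds at every k in [1,1] → satisfied.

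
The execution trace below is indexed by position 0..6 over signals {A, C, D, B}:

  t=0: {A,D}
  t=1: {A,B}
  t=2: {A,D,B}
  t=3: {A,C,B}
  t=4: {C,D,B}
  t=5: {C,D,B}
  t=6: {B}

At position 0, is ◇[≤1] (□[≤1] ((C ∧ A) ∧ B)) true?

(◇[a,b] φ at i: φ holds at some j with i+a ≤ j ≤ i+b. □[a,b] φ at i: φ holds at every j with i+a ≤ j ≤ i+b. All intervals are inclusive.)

Check □[≤1] ((C ∧ A) ∧ B) at each j in [0,1]:
  j=0: fails at 0
  j=1: fails at 1
No position in the window satisfies it → formula fails.

No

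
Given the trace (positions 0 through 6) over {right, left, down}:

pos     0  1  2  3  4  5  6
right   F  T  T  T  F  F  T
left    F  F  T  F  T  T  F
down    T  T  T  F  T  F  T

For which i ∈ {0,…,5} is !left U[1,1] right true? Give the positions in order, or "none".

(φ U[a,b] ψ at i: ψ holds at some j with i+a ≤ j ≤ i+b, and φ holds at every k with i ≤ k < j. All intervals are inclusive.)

Evaluate at each i in [0,5]:
  i=0: ✓ (rhs at j=1; lhs holds on [0,0])
  i=1: ✓ (rhs at j=2; lhs holds on [1,1])
  i=2: ✗ (lhs fails at k=2 before rhs at j=3)
  i=3: ✗ (no rhs in [4,4])
  i=4: ✗ (no rhs in [5,5])
  i=5: ✗ (lhs fails at k=5 before rhs at j=6)

0, 1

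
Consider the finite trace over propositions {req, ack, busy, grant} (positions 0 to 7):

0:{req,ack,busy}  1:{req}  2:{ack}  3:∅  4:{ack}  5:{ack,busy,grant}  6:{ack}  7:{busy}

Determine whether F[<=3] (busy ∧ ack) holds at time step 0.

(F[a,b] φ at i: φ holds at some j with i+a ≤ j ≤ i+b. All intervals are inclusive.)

Yes

Check (busy ∧ ack) at each j in [0,3]:
  j=0: true
  j=1: false
  j=2: false
  j=3: false
Found at j=0 → formula holds.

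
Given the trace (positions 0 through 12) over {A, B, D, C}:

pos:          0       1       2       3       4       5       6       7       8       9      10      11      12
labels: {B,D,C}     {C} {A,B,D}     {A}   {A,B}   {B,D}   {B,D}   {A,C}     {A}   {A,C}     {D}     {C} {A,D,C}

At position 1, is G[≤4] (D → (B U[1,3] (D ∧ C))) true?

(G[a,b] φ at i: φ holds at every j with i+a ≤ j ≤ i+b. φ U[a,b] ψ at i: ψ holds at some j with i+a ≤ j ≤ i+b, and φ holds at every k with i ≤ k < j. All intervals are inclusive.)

Check (D → (B U[1,3] (D ∧ C))) at every j in [1,5]:
  j=1: antecedent false → ✓
  j=2: antecedent true; consequent fails → ✗
  j=3: antecedent false → ✓
  j=4: antecedent false → ✓
  j=5: antecedent true; consequent fails → ✗
Fails at j=2 → formula fails.

False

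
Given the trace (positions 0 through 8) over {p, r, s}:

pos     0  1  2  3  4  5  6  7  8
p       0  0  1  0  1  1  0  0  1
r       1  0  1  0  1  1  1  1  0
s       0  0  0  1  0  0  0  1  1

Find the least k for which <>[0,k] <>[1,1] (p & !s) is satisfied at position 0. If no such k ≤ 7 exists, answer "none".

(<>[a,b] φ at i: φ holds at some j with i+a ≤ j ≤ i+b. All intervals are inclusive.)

1

Scan j = 0,1,… for <>[1,1] (p & !s):
  j=0: fails
  j=1: holds
First hit at j=1, so smallest k = 1-0 = 1.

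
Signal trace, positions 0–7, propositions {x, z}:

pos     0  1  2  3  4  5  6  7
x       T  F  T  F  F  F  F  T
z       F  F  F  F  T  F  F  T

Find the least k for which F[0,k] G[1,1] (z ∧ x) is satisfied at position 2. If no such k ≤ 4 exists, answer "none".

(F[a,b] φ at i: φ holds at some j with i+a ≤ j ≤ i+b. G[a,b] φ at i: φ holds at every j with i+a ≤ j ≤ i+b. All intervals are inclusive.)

Scan j = 2,3,… for G[1,1] (z ∧ x):
  j=2: fails
  j=3: fails
  j=4: fails
  j=5: fails
  j=6: holds
First hit at j=6, so smallest k = 6-2 = 4.

4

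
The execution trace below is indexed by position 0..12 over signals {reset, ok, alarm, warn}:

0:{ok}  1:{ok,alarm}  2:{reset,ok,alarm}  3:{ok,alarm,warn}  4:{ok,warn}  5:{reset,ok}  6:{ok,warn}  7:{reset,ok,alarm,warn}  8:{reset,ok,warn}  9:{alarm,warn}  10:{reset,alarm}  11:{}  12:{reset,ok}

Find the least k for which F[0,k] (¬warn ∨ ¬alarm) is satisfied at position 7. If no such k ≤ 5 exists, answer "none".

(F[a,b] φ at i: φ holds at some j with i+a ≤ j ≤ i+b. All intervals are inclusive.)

Scan j = 7,8,… for (¬warn ∨ ¬alarm):
  j=7: fails
  j=8: holds
First hit at j=8, so smallest k = 8-7 = 1.

1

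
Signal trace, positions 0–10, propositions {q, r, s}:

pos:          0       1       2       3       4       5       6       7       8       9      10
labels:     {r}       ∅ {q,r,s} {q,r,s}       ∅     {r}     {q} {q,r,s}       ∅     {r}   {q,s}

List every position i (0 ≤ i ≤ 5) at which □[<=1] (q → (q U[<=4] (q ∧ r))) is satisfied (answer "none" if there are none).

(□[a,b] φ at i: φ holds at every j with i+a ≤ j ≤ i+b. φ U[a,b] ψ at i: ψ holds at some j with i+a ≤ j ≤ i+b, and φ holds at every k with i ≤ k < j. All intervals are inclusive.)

Evaluate at each i in [0,5]:
  i=0: ✓ (all of [0,1])
  i=1: ✓ (all of [1,2])
  i=2: ✓ (all of [2,3])
  i=3: ✓ (all of [3,4])
  i=4: ✓ (all of [4,5])
  i=5: ✓ (all of [5,6])

0, 1, 2, 3, 4, 5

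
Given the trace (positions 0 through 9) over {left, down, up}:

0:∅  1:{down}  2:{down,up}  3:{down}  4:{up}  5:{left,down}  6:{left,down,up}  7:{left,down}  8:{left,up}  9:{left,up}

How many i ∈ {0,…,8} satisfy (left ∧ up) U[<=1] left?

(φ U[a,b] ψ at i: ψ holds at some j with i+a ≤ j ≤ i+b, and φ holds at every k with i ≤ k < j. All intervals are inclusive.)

4

Evaluate at each i in [0,8]:
  i=0: ✗ (no rhs in [0,1])
  i=1: ✗ (no rhs in [1,2])
  i=2: ✗ (no rhs in [2,3])
  i=3: ✗ (no rhs in [3,4])
  i=4: ✗ (lhs fails at k=4 before rhs at j=5)
  i=5: ✓ (rhs at j=5)
  i=6: ✓ (rhs at j=6)
  i=7: ✓ (rhs at j=7)
  i=8: ✓ (rhs at j=8)
Positions where it holds: {5, 6, 7, 8} → 4.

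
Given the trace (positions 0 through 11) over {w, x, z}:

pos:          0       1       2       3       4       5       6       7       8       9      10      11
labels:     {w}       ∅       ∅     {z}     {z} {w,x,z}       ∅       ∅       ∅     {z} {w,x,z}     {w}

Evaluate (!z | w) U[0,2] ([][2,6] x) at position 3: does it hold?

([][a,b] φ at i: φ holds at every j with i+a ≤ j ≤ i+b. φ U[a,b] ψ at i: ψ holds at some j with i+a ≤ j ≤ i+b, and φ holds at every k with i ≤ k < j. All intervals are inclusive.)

False

Need some j in [3,5] with [][2,6] x, and (!z | w) at every k in [3,j-1].
  j=3: [][2,6] x — fails at 6.
  j=4: [][2,6] x — fails at 6.
  j=5: [][2,6] x — fails at 7.
No j in the window works → until fails.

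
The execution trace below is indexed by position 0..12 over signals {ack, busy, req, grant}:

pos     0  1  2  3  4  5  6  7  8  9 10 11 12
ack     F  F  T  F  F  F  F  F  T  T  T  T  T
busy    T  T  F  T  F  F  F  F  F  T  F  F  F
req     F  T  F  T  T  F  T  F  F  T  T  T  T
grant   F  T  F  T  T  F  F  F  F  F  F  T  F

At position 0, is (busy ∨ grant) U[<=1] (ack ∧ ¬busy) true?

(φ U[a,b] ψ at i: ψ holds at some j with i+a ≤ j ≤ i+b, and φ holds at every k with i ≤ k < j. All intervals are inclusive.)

Does not hold

Need some j in [0,1] with (ack ∧ ¬busy), and (busy ∨ grant) at every k in [0,j-1].
  j=0: (ack ∧ ¬busy) false.
  j=1: (ack ∧ ¬busy) false.
No j in the window works → until fails.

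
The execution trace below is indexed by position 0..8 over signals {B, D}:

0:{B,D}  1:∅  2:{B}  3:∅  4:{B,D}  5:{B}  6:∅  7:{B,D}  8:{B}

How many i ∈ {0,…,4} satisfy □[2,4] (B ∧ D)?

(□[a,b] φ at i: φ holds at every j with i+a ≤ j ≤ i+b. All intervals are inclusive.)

Evaluate at each i in [0,4]:
  i=0: ✗ (fails at j=2)
  i=1: ✗ (fails at j=3)
  i=2: ✗ (fails at j=5)
  i=3: ✗ (fails at j=5)
  i=4: ✗ (fails at j=6)
Positions where it holds: {} → 0.

0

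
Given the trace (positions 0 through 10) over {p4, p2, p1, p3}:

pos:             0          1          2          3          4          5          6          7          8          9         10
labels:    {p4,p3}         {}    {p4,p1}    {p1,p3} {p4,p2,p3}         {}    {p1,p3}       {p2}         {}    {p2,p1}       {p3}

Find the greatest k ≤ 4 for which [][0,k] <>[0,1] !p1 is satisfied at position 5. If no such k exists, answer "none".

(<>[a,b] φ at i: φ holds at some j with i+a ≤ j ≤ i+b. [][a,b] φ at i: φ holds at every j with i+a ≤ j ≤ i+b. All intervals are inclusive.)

<>[0,1] !p1 must hold from j=5 onward; find where it first fails.
  j=5: holds
  j=6: holds
  j=7: holds
  j=8: holds
  j=9: holds
Holds through j=9; largest k = 4.

4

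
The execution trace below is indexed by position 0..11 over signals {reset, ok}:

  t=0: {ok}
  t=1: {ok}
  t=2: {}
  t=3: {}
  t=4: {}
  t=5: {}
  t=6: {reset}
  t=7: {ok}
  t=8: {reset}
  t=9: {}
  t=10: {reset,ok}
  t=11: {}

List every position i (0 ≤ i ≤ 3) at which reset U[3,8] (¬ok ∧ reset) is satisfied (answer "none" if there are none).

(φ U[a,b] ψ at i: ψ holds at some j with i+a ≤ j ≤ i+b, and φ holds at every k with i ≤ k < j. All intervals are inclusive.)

Evaluate at each i in [0,3]:
  i=0: ✗ (lhs fails at k=0 before rhs at j=6)
  i=1: ✗ (lhs fails at k=1 before rhs at j=6)
  i=2: ✗ (lhs fails at k=2 before rhs at j=6)
  i=3: ✗ (lhs fails at k=3 before rhs at j=6)

none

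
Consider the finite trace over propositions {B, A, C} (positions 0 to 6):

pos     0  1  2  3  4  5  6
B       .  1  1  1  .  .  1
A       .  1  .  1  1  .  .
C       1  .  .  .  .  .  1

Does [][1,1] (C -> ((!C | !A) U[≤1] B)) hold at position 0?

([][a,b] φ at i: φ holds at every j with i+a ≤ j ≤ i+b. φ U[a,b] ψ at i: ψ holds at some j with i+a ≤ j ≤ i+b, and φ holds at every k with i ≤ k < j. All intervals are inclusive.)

Check (C -> ((!C | !A) U[≤1] B)) at every j in [1,1]:
  j=1: antecedent false → ✓
All positions satisfy it → formula holds.

Yes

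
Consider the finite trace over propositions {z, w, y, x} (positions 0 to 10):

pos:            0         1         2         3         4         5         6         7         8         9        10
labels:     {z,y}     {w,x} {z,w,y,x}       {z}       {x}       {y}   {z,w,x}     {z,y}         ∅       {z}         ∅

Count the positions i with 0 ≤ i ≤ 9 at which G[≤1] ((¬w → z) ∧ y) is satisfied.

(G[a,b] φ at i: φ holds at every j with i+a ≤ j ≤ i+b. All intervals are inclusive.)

Evaluate at each i in [0,9]:
  i=0: ✗ (fails at j=1)
  i=1: ✗ (fails at j=1)
  i=2: ✗ (fails at j=3)
  i=3: ✗ (fails at j=3)
  i=4: ✗ (fails at j=4)
  i=5: ✗ (fails at j=5)
  i=6: ✗ (fails at j=6)
  i=7: ✗ (fails at j=8)
  i=8: ✗ (fails at j=8)
  i=9: ✗ (fails at j=9)
Positions where it holds: {} → 0.

0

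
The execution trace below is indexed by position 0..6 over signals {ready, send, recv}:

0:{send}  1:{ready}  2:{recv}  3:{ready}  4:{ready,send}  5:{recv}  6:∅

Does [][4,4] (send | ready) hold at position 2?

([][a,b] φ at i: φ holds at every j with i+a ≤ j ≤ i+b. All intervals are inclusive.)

Check (send | ready) at every j in [6,6]:
  j=6: false
Fails at j=6 → formula fails.

Does not hold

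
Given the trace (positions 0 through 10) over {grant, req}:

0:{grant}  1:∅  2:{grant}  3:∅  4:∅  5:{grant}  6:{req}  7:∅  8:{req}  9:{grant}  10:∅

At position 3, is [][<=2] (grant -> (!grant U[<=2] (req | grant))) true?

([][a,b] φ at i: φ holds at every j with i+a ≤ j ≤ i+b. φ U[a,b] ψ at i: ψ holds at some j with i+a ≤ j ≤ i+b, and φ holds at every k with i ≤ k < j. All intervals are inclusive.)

Check (grant -> (!grant U[<=2] (req | grant))) at every j in [3,5]:
  j=3: antecedent false → ✓
  j=4: antecedent false → ✓
  j=5: antecedent true; consequent holds → ✓
All positions satisfy it → formula holds.

Holds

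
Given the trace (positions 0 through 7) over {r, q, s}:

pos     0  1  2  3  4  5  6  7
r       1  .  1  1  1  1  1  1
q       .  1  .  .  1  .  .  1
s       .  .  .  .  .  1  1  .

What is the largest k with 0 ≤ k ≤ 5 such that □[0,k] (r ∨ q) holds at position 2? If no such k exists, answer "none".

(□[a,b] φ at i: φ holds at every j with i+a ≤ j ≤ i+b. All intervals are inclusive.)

5

(r ∨ q) must hold from j=2 onward; find where it first fails.
  j=2: holds
  j=3: holds
  j=4: holds
  j=5: holds
  j=6: holds
  j=7: holds
Holds through j=7; largest k = 5.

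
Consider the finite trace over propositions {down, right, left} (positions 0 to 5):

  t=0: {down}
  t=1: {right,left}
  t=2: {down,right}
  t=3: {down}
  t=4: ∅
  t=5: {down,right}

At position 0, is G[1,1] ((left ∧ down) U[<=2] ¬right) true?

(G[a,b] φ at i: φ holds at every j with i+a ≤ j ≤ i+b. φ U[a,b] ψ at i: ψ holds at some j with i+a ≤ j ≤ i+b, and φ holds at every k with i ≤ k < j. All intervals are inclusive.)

False

Check ((left ∧ down) U[<=2] ¬right) at every j in [1,1]:
  j=1: fails
Fails at j=1 → formula fails.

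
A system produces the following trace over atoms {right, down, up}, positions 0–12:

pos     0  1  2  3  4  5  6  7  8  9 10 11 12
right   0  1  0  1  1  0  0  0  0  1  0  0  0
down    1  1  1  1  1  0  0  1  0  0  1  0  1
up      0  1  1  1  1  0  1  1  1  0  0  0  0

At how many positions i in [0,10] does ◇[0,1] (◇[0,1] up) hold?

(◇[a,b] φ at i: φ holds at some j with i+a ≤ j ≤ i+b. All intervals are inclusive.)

Evaluate at each i in [0,10]:
  i=0: ✓ (witness j=0)
  i=1: ✓ (witness j=1)
  i=2: ✓ (witness j=2)
  i=3: ✓ (witness j=3)
  i=4: ✓ (witness j=4)
  i=5: ✓ (witness j=5)
  i=6: ✓ (witness j=6)
  i=7: ✓ (witness j=7)
  i=8: ✓ (witness j=8)
  i=9: ✗ (none in [9,10])
  i=10: ✗ (none in [10,11])
Positions where it holds: {0, 1, 2, 3, 4, 5, 6, 7, 8} → 9.

9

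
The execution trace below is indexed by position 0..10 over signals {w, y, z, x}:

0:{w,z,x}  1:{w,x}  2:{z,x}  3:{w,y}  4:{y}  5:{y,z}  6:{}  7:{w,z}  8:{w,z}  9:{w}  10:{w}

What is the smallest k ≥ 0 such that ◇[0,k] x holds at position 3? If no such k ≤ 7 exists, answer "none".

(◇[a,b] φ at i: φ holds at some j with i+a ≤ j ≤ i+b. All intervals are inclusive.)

none

Scan j = 3,4,… for x:
  j=3: fails
  j=4: fails
  j=5: fails
  j=6: fails
  j=7: fails
  j=8: fails
  j=9: fails
  j=10: fails
No j in [3,10] satisfies it → none.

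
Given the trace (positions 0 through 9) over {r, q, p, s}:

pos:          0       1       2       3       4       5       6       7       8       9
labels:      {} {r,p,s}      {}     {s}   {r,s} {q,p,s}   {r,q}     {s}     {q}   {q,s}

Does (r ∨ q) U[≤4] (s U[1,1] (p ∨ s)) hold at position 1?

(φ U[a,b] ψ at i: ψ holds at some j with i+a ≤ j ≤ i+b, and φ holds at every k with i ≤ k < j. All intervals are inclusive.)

Does not hold

Need some j in [1,5] with (s U[1,1] (p ∨ s)), and (r ∨ q) at every k in [1,j-1].
  j=1: (s U[1,1] (p ∨ s)) — fails.
  j=2: (s U[1,1] (p ∨ s)) — fails.
  j=3: (s U[1,1] (p ∨ s)) holds, but (r ∨ q) fails at k=2 → not this j.
  j=4: (s U[1,1] (p ∨ s)) holds, but (r ∨ q) fails at k=2 → not this j.
  j=5: (s U[1,1] (p ∨ s)) — fails.
No j in the window works → until fails.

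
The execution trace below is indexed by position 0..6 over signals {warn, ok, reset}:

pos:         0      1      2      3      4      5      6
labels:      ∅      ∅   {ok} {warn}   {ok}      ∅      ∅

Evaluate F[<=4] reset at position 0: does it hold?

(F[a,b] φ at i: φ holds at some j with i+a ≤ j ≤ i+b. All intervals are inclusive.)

Check reset at each j in [0,4]:
  j=0: false
  j=1: false
  j=2: false
  j=3: false
  j=4: false
No position in the window satisfies it → formula fails.

No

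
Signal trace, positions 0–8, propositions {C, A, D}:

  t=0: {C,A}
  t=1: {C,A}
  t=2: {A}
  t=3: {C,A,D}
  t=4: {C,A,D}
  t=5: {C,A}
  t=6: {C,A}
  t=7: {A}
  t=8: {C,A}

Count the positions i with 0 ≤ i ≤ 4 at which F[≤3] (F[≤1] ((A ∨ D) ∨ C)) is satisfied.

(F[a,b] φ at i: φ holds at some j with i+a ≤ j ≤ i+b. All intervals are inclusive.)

5

Evaluate at each i in [0,4]:
  i=0: ✓ (witness j=0)
  i=1: ✓ (witness j=1)
  i=2: ✓ (witness j=2)
  i=3: ✓ (witness j=3)
  i=4: ✓ (witness j=4)
Positions where it holds: {0, 1, 2, 3, 4} → 5.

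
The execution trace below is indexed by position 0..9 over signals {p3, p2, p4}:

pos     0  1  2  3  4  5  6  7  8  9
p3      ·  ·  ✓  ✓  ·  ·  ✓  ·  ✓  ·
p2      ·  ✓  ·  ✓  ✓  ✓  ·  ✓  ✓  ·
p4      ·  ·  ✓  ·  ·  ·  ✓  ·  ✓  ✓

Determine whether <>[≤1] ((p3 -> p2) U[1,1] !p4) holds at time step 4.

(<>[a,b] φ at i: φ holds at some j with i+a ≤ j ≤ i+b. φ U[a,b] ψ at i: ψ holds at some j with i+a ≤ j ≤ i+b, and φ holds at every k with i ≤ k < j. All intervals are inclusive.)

Check ((p3 -> p2) U[1,1] !p4) at each j in [4,5]:
  j=4: holds
  j=5: fails
Found at j=4 → formula holds.

Holds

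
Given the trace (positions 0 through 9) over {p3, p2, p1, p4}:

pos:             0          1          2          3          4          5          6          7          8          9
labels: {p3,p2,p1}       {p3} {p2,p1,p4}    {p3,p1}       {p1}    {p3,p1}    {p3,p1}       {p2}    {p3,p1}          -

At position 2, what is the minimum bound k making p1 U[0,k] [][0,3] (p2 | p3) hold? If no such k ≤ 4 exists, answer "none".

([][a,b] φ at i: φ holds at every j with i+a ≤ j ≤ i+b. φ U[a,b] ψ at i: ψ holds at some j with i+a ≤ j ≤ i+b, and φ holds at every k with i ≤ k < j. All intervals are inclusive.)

Need earliest j ≥ 2 with [][0,3] (p2 | p3), and p1 at every k in [2,j-1].
  j=2: rhs fails.
  j=3: rhs fails.
  j=4: rhs fails.
  j=5: rhs holds; lhs holds on [2,4]. k = 3.

3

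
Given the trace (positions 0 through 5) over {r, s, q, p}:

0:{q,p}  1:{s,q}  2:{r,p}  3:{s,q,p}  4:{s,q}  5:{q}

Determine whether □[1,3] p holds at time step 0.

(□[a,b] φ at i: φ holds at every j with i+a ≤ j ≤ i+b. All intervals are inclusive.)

Does not hold

Check p at every j in [1,3]:
  j=1: false
  j=2: true
  j=3: true
Fails at j=1 → formula fails.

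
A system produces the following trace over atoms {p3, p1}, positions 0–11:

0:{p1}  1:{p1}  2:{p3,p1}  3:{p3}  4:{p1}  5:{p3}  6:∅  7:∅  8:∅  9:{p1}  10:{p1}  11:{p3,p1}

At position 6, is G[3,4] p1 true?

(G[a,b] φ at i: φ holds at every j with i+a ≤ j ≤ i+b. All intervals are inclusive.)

Check p1 at every j in [9,10]:
  j=9: true
  j=10: true
All positions satisfy it → formula holds.

Holds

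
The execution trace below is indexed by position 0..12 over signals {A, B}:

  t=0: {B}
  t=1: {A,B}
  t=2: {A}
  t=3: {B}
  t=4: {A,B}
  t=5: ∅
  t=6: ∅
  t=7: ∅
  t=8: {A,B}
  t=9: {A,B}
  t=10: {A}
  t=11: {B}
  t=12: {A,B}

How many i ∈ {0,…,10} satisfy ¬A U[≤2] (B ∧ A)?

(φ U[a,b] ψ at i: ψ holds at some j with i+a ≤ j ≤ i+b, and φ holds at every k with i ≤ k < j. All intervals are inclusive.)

Evaluate at each i in [0,10]:
  i=0: ✓ (rhs at j=1; lhs holds on [0,0])
  i=1: ✓ (rhs at j=1)
  i=2: ✗ (lhs fails at k=2 before rhs at j=4)
  i=3: ✓ (rhs at j=4; lhs holds on [3,3])
  i=4: ✓ (rhs at j=4)
  i=5: ✗ (no rhs in [5,7])
  i=6: ✓ (rhs at j=8; lhs holds on [6,7])
  i=7: ✓ (rhs at j=8; lhs holds on [7,7])
  i=8: ✓ (rhs at j=8)
  i=9: ✓ (rhs at j=9)
  i=10: ✗ (lhs fails at k=10 before rhs at j=12)
Positions where it holds: {0, 1, 3, 4, 6, 7, 8, 9} → 8.

8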